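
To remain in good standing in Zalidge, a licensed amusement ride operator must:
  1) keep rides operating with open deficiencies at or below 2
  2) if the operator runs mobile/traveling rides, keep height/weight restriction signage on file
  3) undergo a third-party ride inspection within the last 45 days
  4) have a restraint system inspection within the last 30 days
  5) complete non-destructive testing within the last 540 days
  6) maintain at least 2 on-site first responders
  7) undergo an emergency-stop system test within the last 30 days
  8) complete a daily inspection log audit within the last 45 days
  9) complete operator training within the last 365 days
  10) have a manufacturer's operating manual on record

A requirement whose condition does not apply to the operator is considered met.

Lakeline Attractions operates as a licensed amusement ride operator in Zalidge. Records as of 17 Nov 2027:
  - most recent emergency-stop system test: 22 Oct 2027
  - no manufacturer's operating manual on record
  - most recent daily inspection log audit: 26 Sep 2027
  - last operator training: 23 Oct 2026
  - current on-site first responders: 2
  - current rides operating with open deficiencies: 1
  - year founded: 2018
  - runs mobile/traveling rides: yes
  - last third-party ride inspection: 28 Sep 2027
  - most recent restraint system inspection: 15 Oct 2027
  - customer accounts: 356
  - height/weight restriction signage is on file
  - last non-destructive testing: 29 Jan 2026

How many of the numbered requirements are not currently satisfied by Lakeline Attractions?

1. rides operating with open deficiencies 1 ≤ 2 → met
2. condition 'runs mobile/traveling rides' holds; height/weight restriction signage present → met
3. third-party ride inspection 50 days ago vs limit 45 → not met
4. restraint system inspection 33 days ago vs limit 30 → not met
5. non-destructive testing 657 days ago vs limit 540 → not met
6. on-site first responders 2 ≥ 2 → met
7. emergency-stop system test 26 days ago vs limit 30 → met
8. daily inspection log audit 52 days ago vs limit 45 → not met
9. operator training 390 days ago vs limit 365 → not met
10. manufacturer's operating manual absent → not met
Not met: 6 of 10

6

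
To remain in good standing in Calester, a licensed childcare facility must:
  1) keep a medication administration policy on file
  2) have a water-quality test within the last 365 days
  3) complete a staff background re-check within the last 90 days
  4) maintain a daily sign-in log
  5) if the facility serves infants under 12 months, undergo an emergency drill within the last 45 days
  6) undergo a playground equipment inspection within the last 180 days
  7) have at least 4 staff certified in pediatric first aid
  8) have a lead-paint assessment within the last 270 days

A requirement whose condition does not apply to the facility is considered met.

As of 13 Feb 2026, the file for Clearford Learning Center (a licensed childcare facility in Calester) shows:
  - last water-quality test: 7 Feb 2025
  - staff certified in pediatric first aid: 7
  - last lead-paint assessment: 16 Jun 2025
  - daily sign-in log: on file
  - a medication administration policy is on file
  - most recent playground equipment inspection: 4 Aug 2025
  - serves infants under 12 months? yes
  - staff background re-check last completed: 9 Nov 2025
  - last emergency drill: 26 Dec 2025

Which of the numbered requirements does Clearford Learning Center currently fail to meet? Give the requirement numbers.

1. medication administration policy present → met
2. water-quality test 371 days ago vs limit 365 → not met
3. staff background re-check 96 days ago vs limit 90 → not met
4. daily sign-in log present → met
5. condition 'serves infants under 12 months' holds; emergency drill 49 days ago vs limit 45 → not met
6. playground equipment inspection 193 days ago vs limit 180 → not met
7. staff certified in pediatric first aid 7 ≥ 4 → met
8. lead-paint assessment 242 days ago vs limit 270 → met
Not met: 2, 3, 5, 6

2, 3, 5, 6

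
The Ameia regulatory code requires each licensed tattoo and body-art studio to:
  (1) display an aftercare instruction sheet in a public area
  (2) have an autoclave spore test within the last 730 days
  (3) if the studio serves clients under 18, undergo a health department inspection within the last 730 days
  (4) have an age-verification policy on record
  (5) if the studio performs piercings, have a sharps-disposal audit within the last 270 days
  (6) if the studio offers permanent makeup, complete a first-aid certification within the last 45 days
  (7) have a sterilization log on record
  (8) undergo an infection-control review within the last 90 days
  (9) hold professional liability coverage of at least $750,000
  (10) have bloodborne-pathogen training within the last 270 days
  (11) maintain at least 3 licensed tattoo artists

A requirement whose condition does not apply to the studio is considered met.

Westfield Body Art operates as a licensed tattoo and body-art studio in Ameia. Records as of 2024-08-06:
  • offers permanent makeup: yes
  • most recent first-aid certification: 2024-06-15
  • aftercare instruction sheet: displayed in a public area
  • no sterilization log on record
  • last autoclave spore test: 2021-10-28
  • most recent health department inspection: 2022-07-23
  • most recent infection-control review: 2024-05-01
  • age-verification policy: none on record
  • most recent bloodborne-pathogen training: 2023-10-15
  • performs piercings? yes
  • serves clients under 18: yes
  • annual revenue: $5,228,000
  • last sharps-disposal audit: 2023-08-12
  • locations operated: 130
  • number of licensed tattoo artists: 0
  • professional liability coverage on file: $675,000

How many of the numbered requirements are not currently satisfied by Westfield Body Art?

1. aftercare instruction sheet present → met
2. autoclave spore test 1013 days ago vs limit 730 → not met
3. condition 'serves clients under 18' holds; health department inspection 745 days ago vs limit 730 → not met
4. age-verification policy absent → not met
5. condition 'performs piercings' holds; sharps-disposal audit 360 days ago vs limit 270 → not met
6. condition 'offers permanent makeup' holds; first-aid certification 52 days ago vs limit 45 → not met
7. sterilization log absent → not met
8. infection-control review 97 days ago vs limit 90 → not met
9. professional liability coverage $675,000 < $750,000 → not met
10. bloodborne-pathogen training 296 days ago vs limit 270 → not met
11. licensed tattoo artists 0 < 3 → not met
Not met: 10 of 11

10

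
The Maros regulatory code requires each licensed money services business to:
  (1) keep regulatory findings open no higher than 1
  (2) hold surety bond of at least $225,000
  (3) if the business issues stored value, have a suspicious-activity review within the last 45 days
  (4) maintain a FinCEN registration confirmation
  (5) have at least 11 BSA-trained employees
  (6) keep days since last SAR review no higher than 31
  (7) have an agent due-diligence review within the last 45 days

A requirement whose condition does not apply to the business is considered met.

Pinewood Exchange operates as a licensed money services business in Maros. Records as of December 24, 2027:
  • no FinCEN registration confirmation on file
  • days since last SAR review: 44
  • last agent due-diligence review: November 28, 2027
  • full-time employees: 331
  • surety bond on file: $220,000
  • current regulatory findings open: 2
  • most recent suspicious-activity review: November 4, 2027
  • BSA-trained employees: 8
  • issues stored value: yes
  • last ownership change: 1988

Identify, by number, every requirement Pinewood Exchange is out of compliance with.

1, 2, 3, 4, 5, 6

1. regulatory findings open 2 > 1 → not met
2. surety bond $220,000 < $225,000 → not met
3. condition 'issues stored value' holds; suspicious-activity review 50 days ago vs limit 45 → not met
4. FinCEN registration confirmation absent → not met
5. BSA-trained employees 8 < 11 → not met
6. days since last SAR review 44 > 31 → not met
7. agent due-diligence review 26 days ago vs limit 45 → met
Not met: 1, 2, 3, 4, 5, 6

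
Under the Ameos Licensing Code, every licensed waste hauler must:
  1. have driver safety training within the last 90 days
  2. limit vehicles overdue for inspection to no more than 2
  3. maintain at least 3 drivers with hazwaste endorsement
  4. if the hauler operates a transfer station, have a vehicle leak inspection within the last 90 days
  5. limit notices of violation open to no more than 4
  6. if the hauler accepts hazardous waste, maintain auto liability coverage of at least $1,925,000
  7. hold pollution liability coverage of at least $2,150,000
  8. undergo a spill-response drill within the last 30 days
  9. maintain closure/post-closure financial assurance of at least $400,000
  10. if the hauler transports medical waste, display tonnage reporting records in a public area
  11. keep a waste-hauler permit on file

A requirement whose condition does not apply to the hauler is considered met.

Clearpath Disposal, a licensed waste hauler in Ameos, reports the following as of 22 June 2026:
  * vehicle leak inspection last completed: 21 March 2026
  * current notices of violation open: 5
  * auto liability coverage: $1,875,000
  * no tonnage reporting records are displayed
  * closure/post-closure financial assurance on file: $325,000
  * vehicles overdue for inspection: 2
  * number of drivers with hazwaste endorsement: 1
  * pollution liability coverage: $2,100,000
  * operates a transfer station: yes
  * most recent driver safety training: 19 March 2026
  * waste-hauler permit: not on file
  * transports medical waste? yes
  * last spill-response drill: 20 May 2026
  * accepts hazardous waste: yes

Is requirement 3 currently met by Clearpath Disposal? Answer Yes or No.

No

3. drivers with hazwaste endorsement 1 < 3 → not met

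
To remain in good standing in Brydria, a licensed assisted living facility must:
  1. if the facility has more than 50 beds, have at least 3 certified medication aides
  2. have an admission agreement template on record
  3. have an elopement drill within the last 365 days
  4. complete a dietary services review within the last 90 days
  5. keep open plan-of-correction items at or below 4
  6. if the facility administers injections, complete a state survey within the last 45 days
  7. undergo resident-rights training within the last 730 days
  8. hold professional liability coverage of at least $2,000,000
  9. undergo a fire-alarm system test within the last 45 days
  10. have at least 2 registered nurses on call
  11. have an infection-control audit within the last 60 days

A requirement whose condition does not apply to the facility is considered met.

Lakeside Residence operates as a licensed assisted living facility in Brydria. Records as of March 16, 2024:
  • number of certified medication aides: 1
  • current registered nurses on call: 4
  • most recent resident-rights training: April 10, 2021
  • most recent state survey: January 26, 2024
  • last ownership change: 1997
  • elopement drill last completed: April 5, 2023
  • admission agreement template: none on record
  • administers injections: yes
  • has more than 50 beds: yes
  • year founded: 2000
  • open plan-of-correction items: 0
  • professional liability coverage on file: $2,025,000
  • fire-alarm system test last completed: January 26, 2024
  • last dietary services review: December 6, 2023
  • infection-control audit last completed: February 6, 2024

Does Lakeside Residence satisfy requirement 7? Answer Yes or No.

No

7. resident-rights training 1071 days ago vs limit 730 → not met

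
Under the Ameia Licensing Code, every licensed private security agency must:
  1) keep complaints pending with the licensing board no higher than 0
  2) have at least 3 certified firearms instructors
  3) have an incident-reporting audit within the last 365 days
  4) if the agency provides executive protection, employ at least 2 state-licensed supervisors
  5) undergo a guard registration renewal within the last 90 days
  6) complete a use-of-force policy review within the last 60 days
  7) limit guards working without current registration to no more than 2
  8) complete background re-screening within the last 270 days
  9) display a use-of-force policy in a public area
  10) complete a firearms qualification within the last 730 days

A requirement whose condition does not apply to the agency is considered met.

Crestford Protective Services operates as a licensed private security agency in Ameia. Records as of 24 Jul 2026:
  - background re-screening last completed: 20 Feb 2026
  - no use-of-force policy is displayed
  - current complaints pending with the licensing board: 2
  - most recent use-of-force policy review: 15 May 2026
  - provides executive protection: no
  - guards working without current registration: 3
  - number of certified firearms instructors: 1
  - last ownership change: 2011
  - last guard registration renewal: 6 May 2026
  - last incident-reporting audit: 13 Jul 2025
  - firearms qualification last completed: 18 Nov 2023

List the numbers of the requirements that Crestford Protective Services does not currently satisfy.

1. complaints pending with the licensing board 2 > 0 → not met
2. certified firearms instructors 1 < 3 → not met
3. incident-reporting audit 376 days ago vs limit 365 → not met
4. condition 'provides executive protection' does not hold → requirement n/a → met
5. guard registration renewal 79 days ago vs limit 90 → met
6. use-of-force policy review 70 days ago vs limit 60 → not met
7. guards working without current registration 3 > 2 → not met
8. background re-screening 154 days ago vs limit 270 → met
9. use-of-force policy absent → not met
10. firearms qualification 979 days ago vs limit 730 → not met
Not met: 1, 2, 3, 6, 7, 9, 10

1, 2, 3, 6, 7, 9, 10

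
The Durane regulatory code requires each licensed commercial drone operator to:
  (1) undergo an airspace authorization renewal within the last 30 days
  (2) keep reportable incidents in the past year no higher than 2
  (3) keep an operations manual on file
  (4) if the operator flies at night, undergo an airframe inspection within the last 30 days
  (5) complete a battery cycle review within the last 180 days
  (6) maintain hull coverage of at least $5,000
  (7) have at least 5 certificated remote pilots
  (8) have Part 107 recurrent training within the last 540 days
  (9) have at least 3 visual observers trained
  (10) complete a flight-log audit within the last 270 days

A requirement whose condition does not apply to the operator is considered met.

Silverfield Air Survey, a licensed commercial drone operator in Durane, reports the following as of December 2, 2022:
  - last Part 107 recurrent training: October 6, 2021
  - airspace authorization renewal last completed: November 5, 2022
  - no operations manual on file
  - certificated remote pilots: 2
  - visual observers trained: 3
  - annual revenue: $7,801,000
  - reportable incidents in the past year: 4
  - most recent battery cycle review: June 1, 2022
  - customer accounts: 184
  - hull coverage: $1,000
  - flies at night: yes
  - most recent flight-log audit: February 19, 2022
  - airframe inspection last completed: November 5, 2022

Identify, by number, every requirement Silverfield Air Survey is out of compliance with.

2, 3, 5, 6, 7, 10

1. airspace authorization renewal 27 days ago vs limit 30 → met
2. reportable incidents in the past year 4 > 2 → not met
3. operations manual absent → not met
4. condition 'flies at night' holds; airframe inspection 27 days ago vs limit 30 → met
5. battery cycle review 184 days ago vs limit 180 → not met
6. hull coverage $1,000 < $5,000 → not met
7. certificated remote pilots 2 < 5 → not met
8. Part 107 recurrent training 422 days ago vs limit 540 → met
9. visual observers trained 3 ≥ 3 → met
10. flight-log audit 286 days ago vs limit 270 → not met
Not met: 2, 3, 5, 6, 7, 10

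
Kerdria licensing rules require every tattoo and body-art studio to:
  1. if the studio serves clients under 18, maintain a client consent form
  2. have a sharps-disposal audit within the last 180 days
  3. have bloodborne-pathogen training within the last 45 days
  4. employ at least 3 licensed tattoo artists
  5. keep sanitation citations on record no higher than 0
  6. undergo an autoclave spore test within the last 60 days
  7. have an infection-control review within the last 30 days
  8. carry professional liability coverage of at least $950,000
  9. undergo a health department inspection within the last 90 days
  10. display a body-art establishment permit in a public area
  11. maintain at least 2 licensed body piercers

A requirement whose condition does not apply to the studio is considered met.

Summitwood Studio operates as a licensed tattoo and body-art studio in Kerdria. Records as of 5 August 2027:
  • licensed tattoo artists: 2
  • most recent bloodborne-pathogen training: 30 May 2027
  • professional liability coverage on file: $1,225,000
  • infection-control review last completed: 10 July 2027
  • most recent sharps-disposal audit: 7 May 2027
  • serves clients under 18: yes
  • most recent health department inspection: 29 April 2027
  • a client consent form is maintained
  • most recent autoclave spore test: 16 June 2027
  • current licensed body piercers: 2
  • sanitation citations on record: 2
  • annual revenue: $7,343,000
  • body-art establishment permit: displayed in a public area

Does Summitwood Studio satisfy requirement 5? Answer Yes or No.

5. sanitation citations on record 2 > 0 → not met

No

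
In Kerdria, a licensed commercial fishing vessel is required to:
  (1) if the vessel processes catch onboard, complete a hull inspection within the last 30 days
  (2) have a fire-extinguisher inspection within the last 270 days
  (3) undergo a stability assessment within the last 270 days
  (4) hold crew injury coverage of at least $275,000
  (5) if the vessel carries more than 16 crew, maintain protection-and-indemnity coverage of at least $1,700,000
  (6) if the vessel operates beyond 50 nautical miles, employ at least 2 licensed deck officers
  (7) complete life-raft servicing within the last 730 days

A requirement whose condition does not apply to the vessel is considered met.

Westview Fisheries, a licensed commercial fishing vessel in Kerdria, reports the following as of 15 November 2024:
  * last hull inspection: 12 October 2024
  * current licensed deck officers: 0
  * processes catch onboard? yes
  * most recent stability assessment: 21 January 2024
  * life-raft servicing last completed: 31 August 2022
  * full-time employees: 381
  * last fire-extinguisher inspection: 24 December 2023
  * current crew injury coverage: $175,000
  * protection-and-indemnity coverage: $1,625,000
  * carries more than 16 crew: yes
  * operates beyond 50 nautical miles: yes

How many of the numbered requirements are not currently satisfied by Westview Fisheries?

7

1. condition 'processes catch onboard' holds; hull inspection 34 days ago vs limit 30 → not met
2. fire-extinguisher inspection 327 days ago vs limit 270 → not met
3. stability assessment 299 days ago vs limit 270 → not met
4. crew injury coverage $175,000 < $275,000 → not met
5. condition 'carries more than 16 crew' holds; protection-and-indemnity coverage $1,625,000 < $1,700,000 → not met
6. condition 'operates beyond 50 nautical miles' holds; licensed deck officers 0 < 2 → not met
7. life-raft servicing 807 days ago vs limit 730 → not met
Not met: 7 of 7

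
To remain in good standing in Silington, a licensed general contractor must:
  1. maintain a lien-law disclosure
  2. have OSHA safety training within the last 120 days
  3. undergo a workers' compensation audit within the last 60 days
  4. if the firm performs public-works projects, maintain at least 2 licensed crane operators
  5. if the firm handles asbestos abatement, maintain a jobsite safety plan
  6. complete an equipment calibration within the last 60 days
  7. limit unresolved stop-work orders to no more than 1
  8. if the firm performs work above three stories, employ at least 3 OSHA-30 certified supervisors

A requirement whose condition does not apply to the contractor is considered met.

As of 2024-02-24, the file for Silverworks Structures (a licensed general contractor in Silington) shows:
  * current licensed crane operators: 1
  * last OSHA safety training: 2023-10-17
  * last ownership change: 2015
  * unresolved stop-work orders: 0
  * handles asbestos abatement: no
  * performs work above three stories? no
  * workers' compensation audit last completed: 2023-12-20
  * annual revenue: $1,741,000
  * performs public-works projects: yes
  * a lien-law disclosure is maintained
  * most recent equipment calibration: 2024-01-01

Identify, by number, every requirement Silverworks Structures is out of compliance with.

1. lien-law disclosure present → met
2. OSHA safety training 130 days ago vs limit 120 → not met
3. workers' compensation audit 66 days ago vs limit 60 → not met
4. condition 'performs public-works projects' holds; licensed crane operators 1 < 2 → not met
5. condition 'handles asbestos abatement' does not hold → requirement n/a → met
6. equipment calibration 54 days ago vs limit 60 → met
7. unresolved stop-work orders 0 ≤ 1 → met
8. condition 'performs work above three stories' does not hold → requirement n/a → met
Not met: 2, 3, 4

2, 3, 4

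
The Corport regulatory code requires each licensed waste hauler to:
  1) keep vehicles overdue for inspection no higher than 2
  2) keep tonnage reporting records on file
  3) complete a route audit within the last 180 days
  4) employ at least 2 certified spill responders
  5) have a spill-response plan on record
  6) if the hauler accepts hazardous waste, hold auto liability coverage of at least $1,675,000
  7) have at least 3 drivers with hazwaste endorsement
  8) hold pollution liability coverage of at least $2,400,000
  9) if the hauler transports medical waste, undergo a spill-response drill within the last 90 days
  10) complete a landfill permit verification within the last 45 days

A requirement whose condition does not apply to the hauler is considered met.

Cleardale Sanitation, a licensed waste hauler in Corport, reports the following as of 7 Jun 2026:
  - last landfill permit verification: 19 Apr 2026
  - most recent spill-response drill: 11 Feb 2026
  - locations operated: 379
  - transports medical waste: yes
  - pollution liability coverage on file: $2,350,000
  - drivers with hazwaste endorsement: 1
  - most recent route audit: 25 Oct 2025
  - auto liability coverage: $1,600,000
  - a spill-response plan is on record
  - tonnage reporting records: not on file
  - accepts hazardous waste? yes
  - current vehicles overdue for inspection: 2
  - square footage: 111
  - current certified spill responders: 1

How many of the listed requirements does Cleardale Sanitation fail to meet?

1. vehicles overdue for inspection 2 ≤ 2 → met
2. tonnage reporting records absent → not met
3. route audit 225 days ago vs limit 180 → not met
4. certified spill responders 1 < 2 → not met
5. spill-response plan present → met
6. condition 'accepts hazardous waste' holds; auto liability coverage $1,600,000 < $1,675,000 → not met
7. drivers with hazwaste endorsement 1 < 3 → not met
8. pollution liability coverage $2,350,000 < $2,400,000 → not met
9. condition 'transports medical waste' holds; spill-response drill 116 days ago vs limit 90 → not met
10. landfill permit verification 49 days ago vs limit 45 → not met
Not met: 8 of 10

8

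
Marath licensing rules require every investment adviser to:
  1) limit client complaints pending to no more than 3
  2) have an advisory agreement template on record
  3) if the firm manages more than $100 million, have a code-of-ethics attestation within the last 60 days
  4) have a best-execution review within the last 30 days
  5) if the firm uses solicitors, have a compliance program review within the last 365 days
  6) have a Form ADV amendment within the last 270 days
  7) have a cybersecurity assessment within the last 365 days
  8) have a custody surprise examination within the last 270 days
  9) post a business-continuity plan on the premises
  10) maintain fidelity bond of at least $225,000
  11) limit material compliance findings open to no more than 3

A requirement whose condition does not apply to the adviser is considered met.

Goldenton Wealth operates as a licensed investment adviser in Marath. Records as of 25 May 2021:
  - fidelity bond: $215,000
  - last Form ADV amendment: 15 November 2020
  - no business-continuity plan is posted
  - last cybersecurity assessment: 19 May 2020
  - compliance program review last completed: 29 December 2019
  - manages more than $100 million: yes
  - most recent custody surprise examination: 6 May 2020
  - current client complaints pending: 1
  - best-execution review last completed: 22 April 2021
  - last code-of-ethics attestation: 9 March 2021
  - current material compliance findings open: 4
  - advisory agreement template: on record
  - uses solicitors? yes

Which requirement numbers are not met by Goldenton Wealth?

3, 4, 5, 7, 8, 9, 10, 11

1. client complaints pending 1 ≤ 3 → met
2. advisory agreement template present → met
3. condition 'manages more than $100 million' holds; code-of-ethics attestation 77 days ago vs limit 60 → not met
4. best-execution review 33 days ago vs limit 30 → not met
5. condition 'uses solicitors' holds; compliance program review 513 days ago vs limit 365 → not met
6. Form ADV amendment 191 days ago vs limit 270 → met
7. cybersecurity assessment 371 days ago vs limit 365 → not met
8. custody surprise examination 384 days ago vs limit 270 → not met
9. business-continuity plan absent → not met
10. fidelity bond $215,000 < $225,000 → not met
11. material compliance findings open 4 > 3 → not met
Not met: 3, 4, 5, 7, 8, 9, 10, 11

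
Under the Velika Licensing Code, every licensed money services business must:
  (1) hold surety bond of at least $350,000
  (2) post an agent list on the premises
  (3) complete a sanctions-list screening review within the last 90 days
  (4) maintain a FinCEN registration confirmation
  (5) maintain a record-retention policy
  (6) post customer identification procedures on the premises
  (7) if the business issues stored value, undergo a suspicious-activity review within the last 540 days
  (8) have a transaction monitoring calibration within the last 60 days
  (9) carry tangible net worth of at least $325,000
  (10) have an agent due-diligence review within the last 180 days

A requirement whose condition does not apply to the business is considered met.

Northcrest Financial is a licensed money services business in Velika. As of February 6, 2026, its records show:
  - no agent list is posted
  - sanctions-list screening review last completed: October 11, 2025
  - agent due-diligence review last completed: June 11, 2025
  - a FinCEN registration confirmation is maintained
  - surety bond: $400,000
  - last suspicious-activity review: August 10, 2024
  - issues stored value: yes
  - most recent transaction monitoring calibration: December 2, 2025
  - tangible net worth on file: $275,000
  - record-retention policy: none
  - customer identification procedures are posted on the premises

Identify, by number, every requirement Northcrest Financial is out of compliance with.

2, 3, 5, 7, 8, 9, 10

1. surety bond $400,000 ≥ $350,000 → met
2. agent list absent → not met
3. sanctions-list screening review 118 days ago vs limit 90 → not met
4. FinCEN registration confirmation present → met
5. record-retention policy absent → not met
6. customer identification procedures present → met
7. condition 'issues stored value' holds; suspicious-activity review 545 days ago vs limit 540 → not met
8. transaction monitoring calibration 66 days ago vs limit 60 → not met
9. tangible net worth $275,000 < $325,000 → not met
10. agent due-diligence review 240 days ago vs limit 180 → not met
Not met: 2, 3, 5, 7, 8, 9, 10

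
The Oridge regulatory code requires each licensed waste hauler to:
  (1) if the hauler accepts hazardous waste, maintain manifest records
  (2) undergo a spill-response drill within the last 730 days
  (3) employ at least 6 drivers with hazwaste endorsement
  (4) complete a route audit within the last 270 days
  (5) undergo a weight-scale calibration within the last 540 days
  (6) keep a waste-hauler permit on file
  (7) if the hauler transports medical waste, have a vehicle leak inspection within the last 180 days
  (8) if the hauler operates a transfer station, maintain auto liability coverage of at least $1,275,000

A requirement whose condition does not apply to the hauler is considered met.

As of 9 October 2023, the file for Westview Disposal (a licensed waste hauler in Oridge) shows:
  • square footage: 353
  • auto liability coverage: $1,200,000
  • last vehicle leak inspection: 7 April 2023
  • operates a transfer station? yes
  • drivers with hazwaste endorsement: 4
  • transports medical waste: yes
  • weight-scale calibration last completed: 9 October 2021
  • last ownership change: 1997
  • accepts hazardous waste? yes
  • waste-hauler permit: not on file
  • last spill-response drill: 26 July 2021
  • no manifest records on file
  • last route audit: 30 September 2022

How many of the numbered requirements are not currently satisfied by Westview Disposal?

8

1. condition 'accepts hazardous waste' holds; manifest records absent → not met
2. spill-response drill 805 days ago vs limit 730 → not met
3. drivers with hazwaste endorsement 4 < 6 → not met
4. route audit 374 days ago vs limit 270 → not met
5. weight-scale calibration 730 days ago vs limit 540 → not met
6. waste-hauler permit absent → not met
7. condition 'transports medical waste' holds; vehicle leak inspection 185 days ago vs limit 180 → not met
8. condition 'operates a transfer station' holds; auto liability coverage $1,200,000 < $1,275,000 → not met
Not met: 8 of 8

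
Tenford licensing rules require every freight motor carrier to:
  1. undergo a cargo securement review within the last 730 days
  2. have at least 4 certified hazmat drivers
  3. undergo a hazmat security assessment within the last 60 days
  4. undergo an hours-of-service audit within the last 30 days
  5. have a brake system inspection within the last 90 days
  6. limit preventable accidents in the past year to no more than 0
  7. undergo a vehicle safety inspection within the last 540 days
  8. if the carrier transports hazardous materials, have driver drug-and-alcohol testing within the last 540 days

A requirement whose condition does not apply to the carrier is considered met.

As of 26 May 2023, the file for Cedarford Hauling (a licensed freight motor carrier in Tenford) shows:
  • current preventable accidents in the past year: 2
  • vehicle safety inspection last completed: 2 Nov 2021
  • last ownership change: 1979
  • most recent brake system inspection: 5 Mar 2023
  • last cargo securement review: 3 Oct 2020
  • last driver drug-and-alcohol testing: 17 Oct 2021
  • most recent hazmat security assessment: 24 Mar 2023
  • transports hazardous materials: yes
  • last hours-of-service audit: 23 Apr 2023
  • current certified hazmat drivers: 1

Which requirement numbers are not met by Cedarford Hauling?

1. cargo securement review 965 days ago vs limit 730 → not met
2. certified hazmat drivers 1 < 4 → not met
3. hazmat security assessment 63 days ago vs limit 60 → not met
4. hours-of-service audit 33 days ago vs limit 30 → not met
5. brake system inspection 82 days ago vs limit 90 → met
6. preventable accidents in the past year 2 > 0 → not met
7. vehicle safety inspection 570 days ago vs limit 540 → not met
8. condition 'transports hazardous materials' holds; driver drug-and-alcohol testing 586 days ago vs limit 540 → not met
Not met: 1, 2, 3, 4, 6, 7, 8

1, 2, 3, 4, 6, 7, 8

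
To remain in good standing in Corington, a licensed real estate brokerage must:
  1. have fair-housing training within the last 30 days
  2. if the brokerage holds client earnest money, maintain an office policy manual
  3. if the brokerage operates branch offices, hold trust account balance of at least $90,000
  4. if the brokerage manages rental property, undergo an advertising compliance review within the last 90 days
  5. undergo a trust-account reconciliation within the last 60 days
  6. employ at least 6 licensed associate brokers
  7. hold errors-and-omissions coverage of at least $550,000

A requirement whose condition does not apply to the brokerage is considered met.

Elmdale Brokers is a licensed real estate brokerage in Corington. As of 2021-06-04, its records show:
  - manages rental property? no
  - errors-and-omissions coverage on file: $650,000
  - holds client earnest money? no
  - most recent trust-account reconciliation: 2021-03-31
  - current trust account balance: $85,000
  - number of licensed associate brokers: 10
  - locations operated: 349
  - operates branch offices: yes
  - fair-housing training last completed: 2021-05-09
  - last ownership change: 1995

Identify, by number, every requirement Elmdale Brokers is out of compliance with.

1. fair-housing training 26 days ago vs limit 30 → met
2. condition 'holds client earnest money' does not hold → requirement n/a → met
3. condition 'operates branch offices' holds; trust account balance $85,000 < $90,000 → not met
4. condition 'manages rental property' does not hold → requirement n/a → met
5. trust-account reconciliation 65 days ago vs limit 60 → not met
6. licensed associate brokers 10 ≥ 6 → met
7. errors-and-omissions coverage $650,000 ≥ $550,000 → met
Not met: 3, 5

3, 5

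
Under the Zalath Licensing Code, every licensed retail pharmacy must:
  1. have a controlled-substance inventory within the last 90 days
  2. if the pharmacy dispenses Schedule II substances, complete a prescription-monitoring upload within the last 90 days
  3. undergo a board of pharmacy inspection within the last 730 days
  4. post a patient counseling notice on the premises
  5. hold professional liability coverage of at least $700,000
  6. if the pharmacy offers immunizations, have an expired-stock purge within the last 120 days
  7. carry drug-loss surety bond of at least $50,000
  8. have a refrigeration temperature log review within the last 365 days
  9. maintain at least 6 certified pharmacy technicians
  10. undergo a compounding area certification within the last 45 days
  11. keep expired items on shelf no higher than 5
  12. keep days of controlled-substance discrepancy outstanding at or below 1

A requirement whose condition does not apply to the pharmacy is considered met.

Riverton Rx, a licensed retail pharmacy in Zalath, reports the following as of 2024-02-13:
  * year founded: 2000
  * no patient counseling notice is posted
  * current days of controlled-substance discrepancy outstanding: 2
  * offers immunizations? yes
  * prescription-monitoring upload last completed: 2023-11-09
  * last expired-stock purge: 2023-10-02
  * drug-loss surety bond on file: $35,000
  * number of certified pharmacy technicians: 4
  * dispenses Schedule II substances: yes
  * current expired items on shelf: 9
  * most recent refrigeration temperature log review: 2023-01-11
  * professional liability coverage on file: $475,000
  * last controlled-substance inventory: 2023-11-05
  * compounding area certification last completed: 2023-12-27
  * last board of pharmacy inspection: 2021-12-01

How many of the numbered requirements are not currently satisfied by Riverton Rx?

1. controlled-substance inventory 100 days ago vs limit 90 → not met
2. condition 'dispenses Schedule II substances' holds; prescription-monitoring upload 96 days ago vs limit 90 → not met
3. board of pharmacy inspection 804 days ago vs limit 730 → not met
4. patient counseling notice absent → not met
5. professional liability coverage $475,000 < $700,000 → not met
6. condition 'offers immunizations' holds; expired-stock purge 134 days ago vs limit 120 → not met
7. drug-loss surety bond $35,000 < $50,000 → not met
8. refrigeration temperature log review 398 days ago vs limit 365 → not met
9. certified pharmacy technicians 4 < 6 → not met
10. compounding area certification 48 days ago vs limit 45 → not met
11. expired items on shelf 9 > 5 → not met
12. days of controlled-substance discrepancy outstanding 2 > 1 → not met
Not met: 12 of 12

12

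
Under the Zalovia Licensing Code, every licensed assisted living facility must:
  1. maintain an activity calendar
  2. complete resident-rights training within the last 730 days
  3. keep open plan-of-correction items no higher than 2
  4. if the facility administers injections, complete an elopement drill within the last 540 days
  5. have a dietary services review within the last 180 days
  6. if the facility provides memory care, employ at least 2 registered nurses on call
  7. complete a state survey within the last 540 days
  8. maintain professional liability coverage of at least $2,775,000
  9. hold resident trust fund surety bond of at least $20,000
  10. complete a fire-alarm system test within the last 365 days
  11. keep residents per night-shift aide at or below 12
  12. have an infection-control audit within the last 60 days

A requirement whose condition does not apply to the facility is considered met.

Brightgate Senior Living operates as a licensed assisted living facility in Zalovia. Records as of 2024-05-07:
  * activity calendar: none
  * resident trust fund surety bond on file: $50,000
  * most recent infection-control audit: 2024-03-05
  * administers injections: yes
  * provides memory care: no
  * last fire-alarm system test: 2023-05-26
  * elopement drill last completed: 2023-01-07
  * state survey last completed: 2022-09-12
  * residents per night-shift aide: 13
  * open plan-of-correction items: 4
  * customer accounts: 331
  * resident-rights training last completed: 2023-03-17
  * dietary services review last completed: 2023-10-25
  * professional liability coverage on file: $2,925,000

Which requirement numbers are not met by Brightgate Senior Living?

1. activity calendar absent → not met
2. resident-rights training 417 days ago vs limit 730 → met
3. open plan-of-correction items 4 > 2 → not met
4. condition 'administers injections' holds; elopement drill 486 days ago vs limit 540 → met
5. dietary services review 195 days ago vs limit 180 → not met
6. condition 'provides memory care' does not hold → requirement n/a → met
7. state survey 603 days ago vs limit 540 → not met
8. professional liability coverage $2,925,000 ≥ $2,775,000 → met
9. resident trust fund surety bond $50,000 ≥ $20,000 → met
10. fire-alarm system test 347 days ago vs limit 365 → met
11. residents per night-shift aide 13 > 12 → not met
12. infection-control audit 63 days ago vs limit 60 → not met
Not met: 1, 3, 5, 7, 11, 12

1, 3, 5, 7, 11, 12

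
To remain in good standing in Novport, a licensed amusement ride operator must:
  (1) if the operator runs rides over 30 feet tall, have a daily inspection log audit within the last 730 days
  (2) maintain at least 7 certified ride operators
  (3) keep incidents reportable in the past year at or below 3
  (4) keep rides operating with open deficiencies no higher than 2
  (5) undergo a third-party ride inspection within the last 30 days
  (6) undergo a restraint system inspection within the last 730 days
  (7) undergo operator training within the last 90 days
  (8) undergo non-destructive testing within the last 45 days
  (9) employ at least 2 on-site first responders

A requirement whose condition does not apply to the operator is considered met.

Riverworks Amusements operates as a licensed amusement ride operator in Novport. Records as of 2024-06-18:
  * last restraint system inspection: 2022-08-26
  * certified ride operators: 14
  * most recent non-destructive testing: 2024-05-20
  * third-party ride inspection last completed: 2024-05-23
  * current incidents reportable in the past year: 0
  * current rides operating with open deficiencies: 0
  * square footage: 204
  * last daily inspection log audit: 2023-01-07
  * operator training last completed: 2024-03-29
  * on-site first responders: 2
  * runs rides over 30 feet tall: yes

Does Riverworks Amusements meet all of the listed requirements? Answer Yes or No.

Yes

1. condition 'runs rides over 30 feet tall' holds; daily inspection log audit 528 days ago vs limit 730 → met
2. certified ride operators 14 ≥ 7 → met
3. incidents reportable in the past year 0 ≤ 3 → met
4. rides operating with open deficiencies 0 ≤ 2 → met
5. third-party ride inspection 26 days ago vs limit 30 → met
6. restraint system inspection 662 days ago vs limit 730 → met
7. operator training 81 days ago vs limit 90 → met
8. non-destructive testing 29 days ago vs limit 45 → met
9. on-site first responders 2 ≥ 2 → met
All met.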